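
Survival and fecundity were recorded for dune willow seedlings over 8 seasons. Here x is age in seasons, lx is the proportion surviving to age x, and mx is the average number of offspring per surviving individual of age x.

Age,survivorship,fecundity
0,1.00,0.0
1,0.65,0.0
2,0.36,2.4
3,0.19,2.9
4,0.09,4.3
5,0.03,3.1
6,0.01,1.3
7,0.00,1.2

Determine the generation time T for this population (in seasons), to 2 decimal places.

lx·mx: 0, 0, 0.864, 0.551, 0.387, 0.093, 0.013, 0 → R0 = 1.908
x·lx·mx: 0, 0, 1.728, 1.653, 1.548, 0.465, 0.078, 0 → Σ = 5.472
T = 5.472 / 1.908 = 2.867925… → 2.87

2.87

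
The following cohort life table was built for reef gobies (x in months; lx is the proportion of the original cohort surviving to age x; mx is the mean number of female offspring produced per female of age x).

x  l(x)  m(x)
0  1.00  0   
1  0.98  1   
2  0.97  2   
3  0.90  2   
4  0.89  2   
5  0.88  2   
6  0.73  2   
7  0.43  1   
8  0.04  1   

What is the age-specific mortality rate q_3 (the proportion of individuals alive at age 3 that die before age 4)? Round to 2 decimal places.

q_3 = (l_3 − l_4) / l_3 = (0.9 − 0.89) / 0.9
     = 0.01 / 0.9 = 0.011111… → 0.01

0.01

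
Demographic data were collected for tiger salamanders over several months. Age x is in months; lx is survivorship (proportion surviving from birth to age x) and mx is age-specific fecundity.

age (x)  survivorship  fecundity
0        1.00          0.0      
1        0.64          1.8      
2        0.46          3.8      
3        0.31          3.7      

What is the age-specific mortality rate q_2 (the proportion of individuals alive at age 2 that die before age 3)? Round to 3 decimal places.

0.326

q_2 = (l_2 − l_3) / l_2 = (0.46 − 0.31) / 0.46
     = 0.15 / 0.46 = 0.326087… → 0.326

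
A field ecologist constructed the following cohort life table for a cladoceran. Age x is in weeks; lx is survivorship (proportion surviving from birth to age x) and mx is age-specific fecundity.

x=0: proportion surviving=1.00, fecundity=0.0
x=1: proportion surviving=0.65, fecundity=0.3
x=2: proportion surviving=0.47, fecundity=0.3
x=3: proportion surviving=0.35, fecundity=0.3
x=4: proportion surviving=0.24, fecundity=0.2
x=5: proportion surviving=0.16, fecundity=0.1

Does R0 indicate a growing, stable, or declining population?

declining

R0 = Σ lx·mx = 0 + 0.195 + 0.141 + 0.105 + 0.048 + 0.016 = 0.505
R0 < 1, so the population is declining.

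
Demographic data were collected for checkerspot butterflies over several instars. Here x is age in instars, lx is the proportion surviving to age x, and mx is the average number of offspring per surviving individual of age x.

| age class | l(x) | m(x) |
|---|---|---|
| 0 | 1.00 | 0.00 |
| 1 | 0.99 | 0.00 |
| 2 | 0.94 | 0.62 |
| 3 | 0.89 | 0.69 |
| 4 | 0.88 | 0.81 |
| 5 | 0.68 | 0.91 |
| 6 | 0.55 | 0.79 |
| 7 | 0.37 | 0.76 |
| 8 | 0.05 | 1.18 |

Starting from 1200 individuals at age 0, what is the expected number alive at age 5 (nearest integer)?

816

Expected survivors = N0 · l_5 = 1200 × 0.68 = 816 → 816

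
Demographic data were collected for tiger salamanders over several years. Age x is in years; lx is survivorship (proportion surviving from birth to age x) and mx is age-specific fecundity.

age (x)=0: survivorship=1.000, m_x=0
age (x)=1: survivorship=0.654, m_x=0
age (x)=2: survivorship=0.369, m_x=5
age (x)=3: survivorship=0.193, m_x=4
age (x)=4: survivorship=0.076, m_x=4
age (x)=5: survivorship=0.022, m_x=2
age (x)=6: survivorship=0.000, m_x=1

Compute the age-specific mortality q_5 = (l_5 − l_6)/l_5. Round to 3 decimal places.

q_5 = (l_5 − l_6) / l_5 = (0.022 − 0) / 0.022
     = 0.022 / 0.022 = 1 → 1.000

1.000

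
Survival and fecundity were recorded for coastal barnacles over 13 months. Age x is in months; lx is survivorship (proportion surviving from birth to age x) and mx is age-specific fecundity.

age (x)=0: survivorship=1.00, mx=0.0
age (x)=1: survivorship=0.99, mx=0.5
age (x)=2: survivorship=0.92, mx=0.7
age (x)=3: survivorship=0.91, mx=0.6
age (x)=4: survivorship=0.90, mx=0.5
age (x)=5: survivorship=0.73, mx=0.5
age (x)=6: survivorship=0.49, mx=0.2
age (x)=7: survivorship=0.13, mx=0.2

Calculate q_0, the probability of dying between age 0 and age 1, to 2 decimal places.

0.01

q_0 = (l_0 − l_1) / l_0 = (1 − 0.99) / 1
     = 0.01 / 1 = 0.01 → 0.01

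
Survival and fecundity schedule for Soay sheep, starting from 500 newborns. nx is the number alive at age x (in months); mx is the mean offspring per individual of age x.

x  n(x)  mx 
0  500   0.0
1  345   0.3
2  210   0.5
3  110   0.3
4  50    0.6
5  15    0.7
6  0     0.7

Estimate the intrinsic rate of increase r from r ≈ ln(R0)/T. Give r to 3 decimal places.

lx = nx/n0 = nx/500: 1, 0.69, 0.42, 0.22, 0.1, 0.03, 0
R0 = Σ lx·mx = 0 + 0.207 + 0.21 + 0.066 + 0.06 + 0.021 + 0 = 0.564
Σ x·lx·mx = 1.17; T = 1.17/0.564 = 2.07447…
r ≈ ln(R0)/T = ln(0.564)/2.07447… = -0.27607… → -0.276

-0.276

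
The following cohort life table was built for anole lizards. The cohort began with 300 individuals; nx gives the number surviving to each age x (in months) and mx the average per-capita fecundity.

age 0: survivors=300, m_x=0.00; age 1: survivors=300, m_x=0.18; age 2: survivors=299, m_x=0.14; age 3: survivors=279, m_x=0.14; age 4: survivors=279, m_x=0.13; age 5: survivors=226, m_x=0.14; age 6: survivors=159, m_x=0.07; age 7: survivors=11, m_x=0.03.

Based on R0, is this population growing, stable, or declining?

declining

lx = nx/n0 = nx/300: 1, 1, 0.99667…, 0.93, 0.93, 0.75333…, 0.53, 0.03667…
R0 = Σ lx·mx = 0 + 0.18 + 0.139533… + 0.1302 + 0.1209 + 0.105467… + 0.0371 + 0.0011… = 0.7143…
R0 < 1, so the population is declining.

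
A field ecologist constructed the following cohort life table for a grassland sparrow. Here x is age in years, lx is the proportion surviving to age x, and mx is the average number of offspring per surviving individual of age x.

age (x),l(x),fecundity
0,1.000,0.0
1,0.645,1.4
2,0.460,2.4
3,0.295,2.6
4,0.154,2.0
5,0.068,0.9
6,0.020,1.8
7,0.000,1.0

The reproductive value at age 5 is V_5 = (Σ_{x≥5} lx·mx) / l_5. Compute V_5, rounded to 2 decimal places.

1.43

lx·mx for x ≥ 5: 0.0612, 0.036, 0 → sum = 0.0972
V_5 = 0.0972 / l_5 = 0.0972 / 0.068 = 1.429412… → 1.43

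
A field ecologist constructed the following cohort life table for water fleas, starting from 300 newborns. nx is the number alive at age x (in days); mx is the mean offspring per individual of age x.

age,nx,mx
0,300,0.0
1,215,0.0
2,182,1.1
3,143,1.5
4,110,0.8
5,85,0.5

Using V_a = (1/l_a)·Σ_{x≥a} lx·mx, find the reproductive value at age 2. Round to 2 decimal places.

3.00

lx = nx/n0 = nx/300: 1, 0.71667…, 0.60667…, 0.47667…, 0.36667…, 0.28333…
lx·mx for x ≥ 2: 0.667333…, 0.715…, 0.293333…, 0.141667… → sum = 1.817333…
V_2 = 1.817333… / l_2 = 1.817333… / 0.606667… = 2.995604… → 3.00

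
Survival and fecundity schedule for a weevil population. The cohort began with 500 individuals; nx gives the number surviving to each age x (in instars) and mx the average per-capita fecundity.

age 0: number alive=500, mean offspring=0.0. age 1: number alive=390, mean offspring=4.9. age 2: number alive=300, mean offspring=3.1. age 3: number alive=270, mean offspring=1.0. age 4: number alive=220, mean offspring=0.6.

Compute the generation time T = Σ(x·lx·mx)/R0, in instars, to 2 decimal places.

1.58

lx = nx/n0 = nx/500: 1, 0.78, 0.6, 0.54, 0.44
lx·mx: 0, 3.822, 1.86, 0.54, 0.264 → R0 = 6.486
x·lx·mx: 0, 3.822, 3.72, 1.62, 1.056 → Σ = 10.218
T = 10.218 / 6.486 = 1.575393… → 1.58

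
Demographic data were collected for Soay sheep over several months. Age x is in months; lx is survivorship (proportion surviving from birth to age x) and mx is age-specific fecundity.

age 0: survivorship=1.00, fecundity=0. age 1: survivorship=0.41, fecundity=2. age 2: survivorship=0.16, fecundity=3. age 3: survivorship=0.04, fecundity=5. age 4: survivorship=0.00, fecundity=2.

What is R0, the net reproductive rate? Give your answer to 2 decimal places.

lx·mx by age: 0, 0.82, 0.48, 0.2, 0
R0 = Σ lx·mx = 1.5 → 1.50

1.50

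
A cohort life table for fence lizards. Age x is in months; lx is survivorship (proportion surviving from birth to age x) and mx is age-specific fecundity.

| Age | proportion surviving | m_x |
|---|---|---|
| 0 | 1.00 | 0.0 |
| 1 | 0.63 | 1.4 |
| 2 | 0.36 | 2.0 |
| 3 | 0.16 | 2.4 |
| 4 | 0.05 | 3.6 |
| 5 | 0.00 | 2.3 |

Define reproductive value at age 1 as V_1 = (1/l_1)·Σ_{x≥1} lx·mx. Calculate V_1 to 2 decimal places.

lx·mx for x ≥ 1: 0.882, 0.72, 0.384, 0.18, 0 → sum = 2.166
V_1 = 2.166 / l_1 = 2.166 / 0.63 = 3.438095… → 3.44

3.44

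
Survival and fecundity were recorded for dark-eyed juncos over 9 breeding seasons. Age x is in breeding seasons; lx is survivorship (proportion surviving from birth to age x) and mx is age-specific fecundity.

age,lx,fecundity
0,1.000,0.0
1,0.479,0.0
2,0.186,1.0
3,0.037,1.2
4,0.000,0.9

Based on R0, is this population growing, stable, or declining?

R0 = Σ lx·mx = 0 + 0 + 0.186 + 0.0444 + 0 = 0.2304
R0 < 1, so the population is declining.

declining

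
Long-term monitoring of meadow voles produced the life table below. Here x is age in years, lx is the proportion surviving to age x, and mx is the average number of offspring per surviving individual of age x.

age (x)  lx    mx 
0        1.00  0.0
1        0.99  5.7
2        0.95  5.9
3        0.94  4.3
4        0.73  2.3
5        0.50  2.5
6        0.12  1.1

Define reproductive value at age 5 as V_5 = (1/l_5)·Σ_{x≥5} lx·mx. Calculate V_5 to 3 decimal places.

lx·mx for x ≥ 5: 1.25, 0.132 → sum = 1.382
V_5 = 1.382 / l_5 = 1.382 / 0.5 = 2.764 → 2.764

2.764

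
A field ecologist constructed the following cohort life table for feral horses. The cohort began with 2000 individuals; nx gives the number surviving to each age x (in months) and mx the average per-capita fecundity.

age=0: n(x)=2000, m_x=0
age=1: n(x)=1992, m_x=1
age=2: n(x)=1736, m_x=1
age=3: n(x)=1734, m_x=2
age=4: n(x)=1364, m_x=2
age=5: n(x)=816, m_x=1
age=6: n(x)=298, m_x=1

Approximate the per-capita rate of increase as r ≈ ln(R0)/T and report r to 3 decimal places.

lx = nx/n0 = nx/2000: 1, 0.996, 0.868, 0.867, 0.682, 0.408, 0.149
R0 = Σ lx·mx = 0 + 0.996 + 0.868 + 1.734 + 1.364 + 0.408 + 0.149 = 5.519
Σ x·lx·mx = 16.324; T = 16.324/5.519 = 2.95778…
r ≈ ln(R0)/T = ln(5.519)/2.95778… = 0.57753… → 0.578

0.578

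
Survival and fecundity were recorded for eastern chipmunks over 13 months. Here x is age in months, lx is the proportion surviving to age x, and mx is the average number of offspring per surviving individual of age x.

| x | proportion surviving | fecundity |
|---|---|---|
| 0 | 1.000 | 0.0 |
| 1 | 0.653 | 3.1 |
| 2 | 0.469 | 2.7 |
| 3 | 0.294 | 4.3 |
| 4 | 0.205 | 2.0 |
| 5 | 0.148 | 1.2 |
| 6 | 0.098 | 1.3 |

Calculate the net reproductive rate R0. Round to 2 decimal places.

5.27

lx·mx by age: 0, 2.0243, 1.2663, 1.2642, 0.41, 0.1776, 0.1274
R0 = Σ lx·mx = 5.2698 → 5.27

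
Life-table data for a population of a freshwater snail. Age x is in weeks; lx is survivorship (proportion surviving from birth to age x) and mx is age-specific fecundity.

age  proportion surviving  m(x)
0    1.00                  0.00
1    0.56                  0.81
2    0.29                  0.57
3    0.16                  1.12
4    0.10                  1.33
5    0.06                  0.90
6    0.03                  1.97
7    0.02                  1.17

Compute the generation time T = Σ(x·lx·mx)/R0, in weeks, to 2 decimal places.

2.47

lx·mx: 0, 0.4536, 0.1653, 0.1792, 0.133, 0.054, 0.0591, 0.0234 → R0 = 1.0676
x·lx·mx: 0, 0.4536, 0.3306, 0.5376, 0.532, 0.27, 0.3546, 0.1638 → Σ = 2.6422
T = 2.6422 / 1.0676 = 2.474897… → 2.47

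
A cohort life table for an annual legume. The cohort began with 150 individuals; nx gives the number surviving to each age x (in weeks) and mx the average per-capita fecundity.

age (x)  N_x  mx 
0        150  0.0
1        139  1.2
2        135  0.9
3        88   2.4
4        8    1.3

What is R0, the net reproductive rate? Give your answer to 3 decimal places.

3.399

lx = nx/n0 = nx/150: 1, 0.92667…, 0.9, 0.58667…, 0.05333…
lx·mx by age: 0, 1.112…, 0.81, 1.408…, 0.069333…
R0 = Σ lx·mx = 3.399333… → 3.399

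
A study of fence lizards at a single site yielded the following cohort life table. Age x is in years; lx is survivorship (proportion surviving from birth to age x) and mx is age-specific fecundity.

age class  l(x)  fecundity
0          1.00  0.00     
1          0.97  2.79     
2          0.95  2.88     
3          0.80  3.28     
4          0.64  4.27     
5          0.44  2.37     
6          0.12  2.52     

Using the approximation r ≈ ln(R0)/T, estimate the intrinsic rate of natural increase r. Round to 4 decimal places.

R0 = Σ lx·mx = 0 + 2.7063 + 2.736 + 2.624 + 2.7328 + 1.0428 + 0.3024 = 12.1443
Σ x·lx·mx = 34.0099; T = 34.0099/12.1443 = 2.80048…
r ≈ ln(R0)/T = ln(12.1443)/2.80048… = 0.891582… → 0.8916

0.8916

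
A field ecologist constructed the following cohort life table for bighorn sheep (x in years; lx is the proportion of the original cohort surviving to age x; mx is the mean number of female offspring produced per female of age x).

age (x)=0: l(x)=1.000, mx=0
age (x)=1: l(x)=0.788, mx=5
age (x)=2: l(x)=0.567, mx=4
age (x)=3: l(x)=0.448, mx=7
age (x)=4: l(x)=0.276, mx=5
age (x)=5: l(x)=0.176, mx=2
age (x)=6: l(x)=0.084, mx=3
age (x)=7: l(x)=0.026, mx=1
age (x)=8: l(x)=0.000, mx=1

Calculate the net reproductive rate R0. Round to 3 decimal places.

lx·mx by age: 0, 3.94, 2.268, 3.136, 1.38, 0.352, 0.252, 0.026, 0
R0 = Σ lx·mx = 11.354 → 11.354

11.354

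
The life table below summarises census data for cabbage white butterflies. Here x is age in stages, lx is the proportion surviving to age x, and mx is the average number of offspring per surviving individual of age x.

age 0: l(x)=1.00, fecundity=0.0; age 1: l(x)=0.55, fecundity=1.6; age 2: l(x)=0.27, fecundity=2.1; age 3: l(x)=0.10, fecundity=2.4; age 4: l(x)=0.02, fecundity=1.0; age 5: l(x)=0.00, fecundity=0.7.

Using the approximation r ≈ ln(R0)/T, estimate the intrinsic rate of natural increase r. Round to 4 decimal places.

0.3244

R0 = Σ lx·mx = 0 + 0.88 + 0.567 + 0.24 + 0.02 + 0 = 1.707
Σ x·lx·mx = 2.814; T = 2.814/1.707 = 1.64851…
r ≈ ln(R0)/T = ln(1.707)/1.64851… = 0.324377… → 0.3244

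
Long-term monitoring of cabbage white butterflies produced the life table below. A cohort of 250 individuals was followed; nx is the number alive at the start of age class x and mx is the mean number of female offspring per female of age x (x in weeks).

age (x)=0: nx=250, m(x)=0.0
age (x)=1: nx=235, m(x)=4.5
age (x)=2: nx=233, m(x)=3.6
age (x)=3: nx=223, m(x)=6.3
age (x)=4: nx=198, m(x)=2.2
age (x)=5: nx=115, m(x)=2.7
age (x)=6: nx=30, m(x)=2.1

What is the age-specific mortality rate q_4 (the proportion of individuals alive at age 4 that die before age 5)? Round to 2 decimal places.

0.42

lx = nx/n0 = nx/250: 1, 0.94, 0.932, 0.892, 0.792, 0.46, 0.12
q_4 = (l_4 − l_5) / l_4 = (0.792 − 0.46) / 0.792
     = 0.332 / 0.792 = 0.419192… → 0.42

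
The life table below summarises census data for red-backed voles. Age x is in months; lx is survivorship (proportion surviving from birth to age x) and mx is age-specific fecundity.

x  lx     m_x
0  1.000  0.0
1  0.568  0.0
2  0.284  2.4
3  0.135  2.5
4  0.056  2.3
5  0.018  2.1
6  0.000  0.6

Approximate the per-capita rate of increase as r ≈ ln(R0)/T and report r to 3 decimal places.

0.066

R0 = Σ lx·mx = 0 + 0 + 0.6816 + 0.3375 + 0.1288 + 0.0378 + 0 = 1.1857
Σ x·lx·mx = 3.0799; T = 3.0799/1.1857 = 2.59754…
r ≈ ln(R0)/T = ln(1.1857)/2.59754… = 0.06557… → 0.066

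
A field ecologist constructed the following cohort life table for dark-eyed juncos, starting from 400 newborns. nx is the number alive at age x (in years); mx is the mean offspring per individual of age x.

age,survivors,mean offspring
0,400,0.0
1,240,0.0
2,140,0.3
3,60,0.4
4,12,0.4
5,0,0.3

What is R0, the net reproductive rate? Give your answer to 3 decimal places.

lx = nx/n0 = nx/400: 1, 0.6, 0.35, 0.15, 0.03, 0
lx·mx by age: 0, 0, 0.105, 0.06, 0.012, 0
R0 = Σ lx·mx = 0.177 → 0.177

0.177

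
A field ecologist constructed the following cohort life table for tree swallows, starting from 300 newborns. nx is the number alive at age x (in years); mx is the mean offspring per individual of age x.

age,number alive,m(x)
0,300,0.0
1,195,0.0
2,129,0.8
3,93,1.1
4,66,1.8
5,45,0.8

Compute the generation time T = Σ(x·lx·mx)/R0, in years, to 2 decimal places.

lx = nx/n0 = nx/300: 1, 0.65, 0.43, 0.31, 0.22, 0.15
lx·mx: 0, 0, 0.344, 0.341, 0.396, 0.12 → R0 = 1.201
x·lx·mx: 0, 0, 0.688, 1.023, 1.584, 0.6 → Σ = 3.895
T = 3.895 / 1.201 = 3.243131… → 3.24

3.24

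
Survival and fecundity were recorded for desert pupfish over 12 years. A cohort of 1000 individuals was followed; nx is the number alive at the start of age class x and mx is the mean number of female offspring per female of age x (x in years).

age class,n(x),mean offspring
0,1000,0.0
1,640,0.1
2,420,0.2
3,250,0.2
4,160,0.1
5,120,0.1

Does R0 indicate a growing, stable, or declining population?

lx = nx/n0 = nx/1000: 1, 0.64, 0.42, 0.25, 0.16, 0.12
R0 = Σ lx·mx = 0 + 0.064 + 0.084 + 0.05 + 0.016 + 0.012 = 0.226
R0 < 1, so the population is declining.

declining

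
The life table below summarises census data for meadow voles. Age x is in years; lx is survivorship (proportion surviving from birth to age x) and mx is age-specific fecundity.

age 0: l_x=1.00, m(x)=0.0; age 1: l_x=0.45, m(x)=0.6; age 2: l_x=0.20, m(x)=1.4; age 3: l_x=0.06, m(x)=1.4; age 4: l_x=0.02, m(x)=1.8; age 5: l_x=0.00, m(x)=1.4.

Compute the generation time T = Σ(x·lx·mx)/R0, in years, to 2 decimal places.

lx·mx: 0, 0.27, 0.28, 0.084, 0.036, 0 → R0 = 0.67
x·lx·mx: 0, 0.27, 0.56, 0.252, 0.144, 0 → Σ = 1.226
T = 1.226 / 0.67 = 1.829851… → 1.83

1.83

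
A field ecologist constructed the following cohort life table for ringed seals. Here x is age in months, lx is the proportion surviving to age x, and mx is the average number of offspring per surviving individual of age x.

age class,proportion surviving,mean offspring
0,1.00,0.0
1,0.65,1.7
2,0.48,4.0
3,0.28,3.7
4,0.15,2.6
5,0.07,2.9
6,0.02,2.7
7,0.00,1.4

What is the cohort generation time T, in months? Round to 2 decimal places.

lx·mx: 0, 1.105, 1.92, 1.036, 0.39, 0.203, 0.054, 0 → R0 = 4.708
x·lx·mx: 0, 1.105, 3.84, 3.108, 1.56, 1.015, 0.324, 0 → Σ = 10.952
T = 10.952 / 4.708 = 2.326253… → 2.33

2.33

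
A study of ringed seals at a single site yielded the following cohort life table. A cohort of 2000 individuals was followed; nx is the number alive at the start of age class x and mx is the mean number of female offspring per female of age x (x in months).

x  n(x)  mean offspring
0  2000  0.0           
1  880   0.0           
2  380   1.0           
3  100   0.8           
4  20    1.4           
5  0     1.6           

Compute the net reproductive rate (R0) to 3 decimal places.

0.244

lx = nx/n0 = nx/2000: 1, 0.44, 0.19, 0.05, 0.01, 0
lx·mx by age: 0, 0, 0.19, 0.04, 0.014, 0
R0 = Σ lx·mx = 0.244 → 0.244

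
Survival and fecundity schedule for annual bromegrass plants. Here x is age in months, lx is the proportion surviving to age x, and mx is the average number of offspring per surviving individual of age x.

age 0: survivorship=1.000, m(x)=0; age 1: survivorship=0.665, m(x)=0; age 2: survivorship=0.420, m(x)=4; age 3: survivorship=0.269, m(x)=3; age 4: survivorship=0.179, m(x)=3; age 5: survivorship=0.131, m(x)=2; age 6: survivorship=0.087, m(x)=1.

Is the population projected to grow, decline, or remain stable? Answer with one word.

R0 = Σ lx·mx = 0 + 0 + 1.68 + 0.807 + 0.537 + 0.262 + 0.087 = 3.373
R0 > 1, so the population is growing.

growing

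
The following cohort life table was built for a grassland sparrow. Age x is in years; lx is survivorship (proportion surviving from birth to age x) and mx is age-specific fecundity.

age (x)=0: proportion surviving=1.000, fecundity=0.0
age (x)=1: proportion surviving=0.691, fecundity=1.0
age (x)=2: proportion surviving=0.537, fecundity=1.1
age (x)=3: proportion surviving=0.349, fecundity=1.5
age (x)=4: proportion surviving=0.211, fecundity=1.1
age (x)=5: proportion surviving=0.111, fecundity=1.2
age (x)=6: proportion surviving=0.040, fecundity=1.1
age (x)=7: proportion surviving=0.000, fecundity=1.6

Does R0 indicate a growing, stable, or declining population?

growing

R0 = Σ lx·mx = 0 + 0.691 + 0.5907 + 0.5235 + 0.2321 + 0.1332 + 0.044 + 0 = 2.2145
R0 > 1, so the population is growing.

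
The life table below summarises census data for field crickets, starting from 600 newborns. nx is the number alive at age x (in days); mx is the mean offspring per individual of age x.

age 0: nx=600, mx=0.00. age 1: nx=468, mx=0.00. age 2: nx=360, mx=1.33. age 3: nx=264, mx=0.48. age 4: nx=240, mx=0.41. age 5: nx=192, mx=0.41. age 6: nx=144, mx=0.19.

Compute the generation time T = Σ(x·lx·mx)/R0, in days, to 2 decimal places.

lx = nx/n0 = nx/600: 1, 0.78, 0.6, 0.44, 0.4, 0.32, 0.24
lx·mx: 0, 0, 0.798, 0.2112, 0.164, 0.1312, 0.0456 → R0 = 1.35
x·lx·mx: 0, 0, 1.596, 0.6336, 0.656, 0.656, 0.2736 → Σ = 3.8152
T = 3.8152 / 1.35 = 2.826074… → 2.83

2.83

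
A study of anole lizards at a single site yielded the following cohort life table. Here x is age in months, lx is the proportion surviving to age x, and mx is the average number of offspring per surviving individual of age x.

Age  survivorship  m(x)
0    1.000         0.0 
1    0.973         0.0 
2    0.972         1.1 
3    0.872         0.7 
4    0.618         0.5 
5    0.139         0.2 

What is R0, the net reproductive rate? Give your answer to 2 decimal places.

2.02

lx·mx by age: 0, 0, 1.0692, 0.6104, 0.309, 0.0278
R0 = Σ lx·mx = 2.0164 → 2.02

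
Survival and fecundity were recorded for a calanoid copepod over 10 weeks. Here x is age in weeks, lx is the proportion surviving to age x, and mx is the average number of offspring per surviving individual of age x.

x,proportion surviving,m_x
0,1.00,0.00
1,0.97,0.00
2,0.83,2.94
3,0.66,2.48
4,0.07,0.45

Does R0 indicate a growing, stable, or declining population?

growing

R0 = Σ lx·mx = 0 + 0 + 2.4402 + 1.6368 + 0.0315 = 4.1085
R0 > 1, so the population is growing.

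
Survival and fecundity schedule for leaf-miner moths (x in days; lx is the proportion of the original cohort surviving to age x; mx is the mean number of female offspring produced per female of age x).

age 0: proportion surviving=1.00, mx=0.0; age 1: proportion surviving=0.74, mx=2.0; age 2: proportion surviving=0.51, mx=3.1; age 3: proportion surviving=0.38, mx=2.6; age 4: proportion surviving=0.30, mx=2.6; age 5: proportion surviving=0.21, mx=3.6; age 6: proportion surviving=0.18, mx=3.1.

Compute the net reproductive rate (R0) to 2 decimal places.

lx·mx by age: 0, 1.48, 1.581, 0.988, 0.78, 0.756, 0.558
R0 = Σ lx·mx = 6.143 → 6.14

6.14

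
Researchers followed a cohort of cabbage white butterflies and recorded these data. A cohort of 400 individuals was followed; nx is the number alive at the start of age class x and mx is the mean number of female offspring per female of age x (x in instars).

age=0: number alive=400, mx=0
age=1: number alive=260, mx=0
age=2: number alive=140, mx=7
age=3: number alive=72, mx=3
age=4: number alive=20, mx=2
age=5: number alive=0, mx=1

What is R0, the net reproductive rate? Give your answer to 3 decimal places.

3.090

lx = nx/n0 = nx/400: 1, 0.65, 0.35, 0.18, 0.05, 0
lx·mx by age: 0, 0, 2.45, 0.54, 0.1, 0
R0 = Σ lx·mx = 3.09 → 3.090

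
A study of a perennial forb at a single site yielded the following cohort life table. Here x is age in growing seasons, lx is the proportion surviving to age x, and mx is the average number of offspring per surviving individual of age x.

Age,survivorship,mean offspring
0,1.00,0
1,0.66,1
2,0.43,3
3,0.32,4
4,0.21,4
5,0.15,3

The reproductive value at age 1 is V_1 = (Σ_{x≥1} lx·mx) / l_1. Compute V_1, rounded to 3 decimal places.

lx·mx for x ≥ 1: 0.66, 1.29, 1.28, 0.84, 0.45 → sum = 4.52
V_1 = 4.52 / l_1 = 4.52 / 0.66 = 6.848485… → 6.848

6.848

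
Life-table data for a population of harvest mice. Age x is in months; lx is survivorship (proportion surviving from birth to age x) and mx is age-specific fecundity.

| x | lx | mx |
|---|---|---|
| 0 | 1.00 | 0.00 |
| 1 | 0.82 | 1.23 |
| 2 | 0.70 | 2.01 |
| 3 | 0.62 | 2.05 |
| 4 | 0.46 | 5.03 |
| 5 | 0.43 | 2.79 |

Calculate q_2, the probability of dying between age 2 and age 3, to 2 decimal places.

q_2 = (l_2 − l_3) / l_2 = (0.7 − 0.62) / 0.7
     = 0.08 / 0.7 = 0.114286… → 0.11

0.11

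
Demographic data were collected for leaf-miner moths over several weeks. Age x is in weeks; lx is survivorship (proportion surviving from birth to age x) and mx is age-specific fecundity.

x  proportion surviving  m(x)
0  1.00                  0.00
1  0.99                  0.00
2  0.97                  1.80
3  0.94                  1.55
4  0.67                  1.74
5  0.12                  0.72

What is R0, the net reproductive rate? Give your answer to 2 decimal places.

lx·mx by age: 0, 0, 1.746, 1.457, 1.1658, 0.0864
R0 = Σ lx·mx = 4.4552 → 4.46

4.46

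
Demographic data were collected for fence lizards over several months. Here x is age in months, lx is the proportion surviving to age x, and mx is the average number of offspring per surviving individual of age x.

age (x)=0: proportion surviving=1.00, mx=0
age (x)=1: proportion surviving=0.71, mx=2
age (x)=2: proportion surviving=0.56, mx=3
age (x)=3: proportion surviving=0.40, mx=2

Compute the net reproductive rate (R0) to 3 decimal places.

lx·mx by age: 0, 1.42, 1.68, 0.8
R0 = Σ lx·mx = 3.9 → 3.900

3.900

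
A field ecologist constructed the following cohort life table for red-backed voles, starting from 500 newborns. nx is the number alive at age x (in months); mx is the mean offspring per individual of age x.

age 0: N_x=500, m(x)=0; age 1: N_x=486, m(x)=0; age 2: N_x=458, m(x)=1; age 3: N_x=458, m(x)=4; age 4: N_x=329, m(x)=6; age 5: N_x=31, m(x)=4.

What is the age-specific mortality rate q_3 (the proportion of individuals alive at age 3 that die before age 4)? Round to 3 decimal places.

0.282

lx = nx/n0 = nx/500: 1, 0.972, 0.916, 0.916, 0.658, 0.062
q_3 = (l_3 − l_4) / l_3 = (0.916 − 0.658) / 0.916
     = 0.258 / 0.916 = 0.281659… → 0.282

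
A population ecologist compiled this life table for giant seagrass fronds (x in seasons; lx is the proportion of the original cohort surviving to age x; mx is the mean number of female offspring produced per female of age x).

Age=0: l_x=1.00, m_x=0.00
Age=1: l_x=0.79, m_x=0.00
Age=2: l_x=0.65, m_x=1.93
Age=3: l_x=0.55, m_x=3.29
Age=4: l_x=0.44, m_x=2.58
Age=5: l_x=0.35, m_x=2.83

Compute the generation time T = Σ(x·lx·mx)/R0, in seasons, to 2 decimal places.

lx·mx: 0, 0, 1.2545, 1.8095, 1.1352, 0.9905 → R0 = 5.1897
x·lx·mx: 0, 0, 2.509, 5.4285, 4.5408, 4.9525 → Σ = 17.4308
T = 17.4308 / 5.1897 = 3.35873… → 3.36

3.36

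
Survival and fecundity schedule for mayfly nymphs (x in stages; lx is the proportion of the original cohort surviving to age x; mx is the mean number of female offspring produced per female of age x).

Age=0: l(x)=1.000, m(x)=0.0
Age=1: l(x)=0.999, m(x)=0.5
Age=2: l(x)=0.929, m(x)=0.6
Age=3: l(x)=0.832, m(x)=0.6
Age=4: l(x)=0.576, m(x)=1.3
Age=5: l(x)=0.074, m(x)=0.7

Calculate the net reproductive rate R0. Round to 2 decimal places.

lx·mx by age: 0, 0.4995, 0.5574, 0.4992, 0.7488, 0.0518
R0 = Σ lx·mx = 2.3567 → 2.36

2.36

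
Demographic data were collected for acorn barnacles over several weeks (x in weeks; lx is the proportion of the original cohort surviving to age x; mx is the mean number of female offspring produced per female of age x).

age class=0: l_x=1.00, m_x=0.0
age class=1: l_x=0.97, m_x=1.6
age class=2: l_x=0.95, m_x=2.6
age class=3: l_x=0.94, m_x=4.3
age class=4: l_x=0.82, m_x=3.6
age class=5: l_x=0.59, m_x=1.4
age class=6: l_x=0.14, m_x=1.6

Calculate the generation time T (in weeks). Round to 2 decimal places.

2.98

lx·mx: 0, 1.552, 2.47, 4.042, 2.952, 0.826, 0.224 → R0 = 12.066
x·lx·mx: 0, 1.552, 4.94, 12.126, 11.808, 4.13, 1.344 → Σ = 35.9
T = 35.9 / 12.066 = 2.975303… → 2.98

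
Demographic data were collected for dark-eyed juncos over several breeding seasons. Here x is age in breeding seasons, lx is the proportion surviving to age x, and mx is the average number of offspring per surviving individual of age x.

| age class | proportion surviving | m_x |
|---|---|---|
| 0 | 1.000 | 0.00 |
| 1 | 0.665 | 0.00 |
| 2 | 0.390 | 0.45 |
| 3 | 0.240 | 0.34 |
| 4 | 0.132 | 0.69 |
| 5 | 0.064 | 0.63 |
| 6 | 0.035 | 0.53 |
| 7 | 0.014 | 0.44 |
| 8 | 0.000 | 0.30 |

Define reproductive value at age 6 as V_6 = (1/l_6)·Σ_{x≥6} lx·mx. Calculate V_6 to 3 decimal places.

lx·mx for x ≥ 6: 0.01855, 0.00616, 0 → sum = 0.02471
V_6 = 0.02471 / l_6 = 0.02471 / 0.035 = 0.706 → 0.706

0.706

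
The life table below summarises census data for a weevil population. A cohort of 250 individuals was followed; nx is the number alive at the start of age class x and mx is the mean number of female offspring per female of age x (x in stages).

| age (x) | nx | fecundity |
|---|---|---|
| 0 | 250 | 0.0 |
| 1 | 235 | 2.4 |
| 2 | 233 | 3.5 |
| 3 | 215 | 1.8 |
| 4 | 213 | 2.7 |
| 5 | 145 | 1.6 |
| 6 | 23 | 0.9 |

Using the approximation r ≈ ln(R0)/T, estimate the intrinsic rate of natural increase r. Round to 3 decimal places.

lx = nx/n0 = nx/250: 1, 0.94, 0.932, 0.86, 0.852, 0.58, 0.092
R0 = Σ lx·mx = 0 + 2.256 + 3.262 + 1.548 + 2.3004 + 0.928 + 0.0828 = 10.3772
Σ x·lx·mx = 27.7624; T = 27.7624/10.3772 = 2.67533…
r ≈ ln(R0)/T = ln(10.3772)/2.67533… = 0.87451… → 0.875

0.875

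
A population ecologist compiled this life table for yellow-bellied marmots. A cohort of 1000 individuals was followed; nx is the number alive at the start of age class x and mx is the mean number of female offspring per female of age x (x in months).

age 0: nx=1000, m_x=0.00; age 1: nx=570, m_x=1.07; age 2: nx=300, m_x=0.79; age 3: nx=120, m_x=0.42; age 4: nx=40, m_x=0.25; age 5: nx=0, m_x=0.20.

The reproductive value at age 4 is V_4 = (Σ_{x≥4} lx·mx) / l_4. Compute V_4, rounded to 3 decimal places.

lx = nx/n0 = nx/1000: 1, 0.57, 0.3, 0.12, 0.04, 0
lx·mx for x ≥ 4: 0.01, 0 → sum = 0.01
V_4 = 0.01 / l_4 = 0.01 / 0.04 = 0.25 → 0.250

0.250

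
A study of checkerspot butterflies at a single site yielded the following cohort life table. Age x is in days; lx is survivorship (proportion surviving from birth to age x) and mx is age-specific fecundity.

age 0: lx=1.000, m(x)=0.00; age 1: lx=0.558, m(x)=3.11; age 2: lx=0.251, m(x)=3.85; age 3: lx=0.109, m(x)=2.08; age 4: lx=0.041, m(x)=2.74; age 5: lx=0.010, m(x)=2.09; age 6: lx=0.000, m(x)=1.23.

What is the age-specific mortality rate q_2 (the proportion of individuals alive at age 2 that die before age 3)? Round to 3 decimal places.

q_2 = (l_2 − l_3) / l_2 = (0.251 − 0.109) / 0.251
     = 0.142 / 0.251 = 0.565737… → 0.566

0.566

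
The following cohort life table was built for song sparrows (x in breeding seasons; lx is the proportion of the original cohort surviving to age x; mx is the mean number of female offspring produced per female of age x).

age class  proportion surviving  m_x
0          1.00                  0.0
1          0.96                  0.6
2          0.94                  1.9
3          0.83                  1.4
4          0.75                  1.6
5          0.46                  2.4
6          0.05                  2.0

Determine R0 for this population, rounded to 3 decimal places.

5.928

lx·mx by age: 0, 0.576, 1.786, 1.162, 1.2, 1.104, 0.1
R0 = Σ lx·mx = 5.928 → 5.928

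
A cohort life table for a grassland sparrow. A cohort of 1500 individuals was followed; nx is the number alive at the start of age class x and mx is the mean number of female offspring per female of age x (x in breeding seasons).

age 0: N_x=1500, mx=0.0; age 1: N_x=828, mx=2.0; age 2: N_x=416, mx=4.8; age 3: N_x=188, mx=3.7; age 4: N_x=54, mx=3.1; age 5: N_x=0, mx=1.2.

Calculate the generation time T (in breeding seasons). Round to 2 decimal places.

1.86

lx = nx/n0 = nx/1500: 1, 0.552, 0.27733…, 0.12533…, 0.036, 0
lx·mx: 0, 1.104, 1.3312…, 0.463733…, 0.1116, 0 → R0 = 3.010533…
x·lx·mx: 0, 1.104, 2.6624…, 1.3912…, 0.4464, 0 → Σ = 5.604…
T = 5.604… / 3.010533… = 1.861464… → 1.86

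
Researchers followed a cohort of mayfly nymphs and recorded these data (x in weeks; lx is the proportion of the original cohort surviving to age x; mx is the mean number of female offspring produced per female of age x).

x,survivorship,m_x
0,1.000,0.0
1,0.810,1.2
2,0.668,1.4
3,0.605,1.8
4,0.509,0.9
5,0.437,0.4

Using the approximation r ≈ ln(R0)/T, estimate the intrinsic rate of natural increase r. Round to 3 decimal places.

0.531

R0 = Σ lx·mx = 0 + 0.972 + 0.9352 + 1.089 + 0.4581 + 0.1748 = 3.6291
Σ x·lx·mx = 8.8158; T = 8.8158/3.6291 = 2.4292…
r ≈ ln(R0)/T = ln(3.6291)/2.4292… = 0.53062… → 0.531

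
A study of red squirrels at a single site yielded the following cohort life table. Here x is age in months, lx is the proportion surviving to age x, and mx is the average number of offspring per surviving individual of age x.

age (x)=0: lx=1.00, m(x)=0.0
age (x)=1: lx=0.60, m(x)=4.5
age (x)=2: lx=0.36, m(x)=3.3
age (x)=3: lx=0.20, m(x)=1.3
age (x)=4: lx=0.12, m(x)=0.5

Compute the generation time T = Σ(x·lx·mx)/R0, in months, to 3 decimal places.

1.449

lx·mx: 0, 2.7, 1.188, 0.26, 0.06 → R0 = 4.208
x·lx·mx: 0, 2.7, 2.376, 0.78, 0.24 → Σ = 6.096
T = 6.096 / 4.208 = 1.448669… → 1.449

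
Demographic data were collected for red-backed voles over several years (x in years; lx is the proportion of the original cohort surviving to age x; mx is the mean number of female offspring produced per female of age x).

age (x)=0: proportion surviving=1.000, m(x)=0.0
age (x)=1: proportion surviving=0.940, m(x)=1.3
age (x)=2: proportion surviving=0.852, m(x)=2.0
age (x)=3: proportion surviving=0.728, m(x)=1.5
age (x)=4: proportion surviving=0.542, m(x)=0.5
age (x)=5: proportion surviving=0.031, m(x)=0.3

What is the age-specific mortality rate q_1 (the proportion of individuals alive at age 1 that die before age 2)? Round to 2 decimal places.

0.09

q_1 = (l_1 − l_2) / l_1 = (0.94 − 0.852) / 0.94
     = 0.088 / 0.94 = 0.093617… → 0.09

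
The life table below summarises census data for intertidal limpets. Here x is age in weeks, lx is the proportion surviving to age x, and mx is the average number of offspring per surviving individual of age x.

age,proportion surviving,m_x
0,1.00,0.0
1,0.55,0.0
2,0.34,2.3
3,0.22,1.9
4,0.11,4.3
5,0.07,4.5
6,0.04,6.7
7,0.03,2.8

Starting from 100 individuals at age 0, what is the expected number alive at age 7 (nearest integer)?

Expected survivors = N0 · l_7 = 100 × 0.03 = 3 → 3

3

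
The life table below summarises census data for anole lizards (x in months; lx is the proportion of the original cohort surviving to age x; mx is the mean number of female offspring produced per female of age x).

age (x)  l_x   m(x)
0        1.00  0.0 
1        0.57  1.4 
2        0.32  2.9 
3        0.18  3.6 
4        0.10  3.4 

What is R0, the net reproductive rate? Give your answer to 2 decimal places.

2.71

lx·mx by age: 0, 0.798, 0.928, 0.648, 0.34
R0 = Σ lx·mx = 2.714 → 2.71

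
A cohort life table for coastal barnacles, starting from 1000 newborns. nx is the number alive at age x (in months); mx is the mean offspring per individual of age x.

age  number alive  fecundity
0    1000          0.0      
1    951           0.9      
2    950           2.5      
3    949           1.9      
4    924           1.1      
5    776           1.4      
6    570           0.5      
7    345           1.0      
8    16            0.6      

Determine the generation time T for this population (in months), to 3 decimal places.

lx = nx/n0 = nx/1000: 1, 0.951, 0.95, 0.949, 0.924, 0.776, 0.57, 0.345, 0.016
lx·mx: 0, 0.8559, 2.375, 1.8031, 1.0164, 1.0864, 0.285, 0.345, 0.0096 → R0 = 7.7764
x·lx·mx: 0, 0.8559, 4.75, 5.4093, 4.0656, 5.432, 1.71, 2.415, 0.0768 → Σ = 24.7146
T = 24.7146 / 7.7764 = 3.178154… → 3.178

3.178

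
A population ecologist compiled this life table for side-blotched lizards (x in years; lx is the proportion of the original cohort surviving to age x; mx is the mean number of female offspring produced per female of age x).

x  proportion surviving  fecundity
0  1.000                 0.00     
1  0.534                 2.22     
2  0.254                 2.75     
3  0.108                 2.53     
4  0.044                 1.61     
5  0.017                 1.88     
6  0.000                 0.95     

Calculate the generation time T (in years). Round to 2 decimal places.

lx·mx: 0, 1.18548, 0.6985, 0.27324, 0.07084, 0.03196, 0 → R0 = 2.26002
x·lx·mx: 0, 1.18548, 1.397, 0.81972, 0.28336, 0.1598, 0 → Σ = 3.84536
T = 3.84536 / 2.26002 = 1.701472… → 1.70

1.70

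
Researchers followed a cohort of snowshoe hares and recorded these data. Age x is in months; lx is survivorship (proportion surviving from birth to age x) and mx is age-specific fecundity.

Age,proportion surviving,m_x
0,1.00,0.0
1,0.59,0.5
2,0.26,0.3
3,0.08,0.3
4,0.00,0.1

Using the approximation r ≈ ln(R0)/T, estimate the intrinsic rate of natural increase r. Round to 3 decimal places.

R0 = Σ lx·mx = 0 + 0.295 + 0.078 + 0.024 + 0 = 0.397
Σ x·lx·mx = 0.523; T = 0.523/0.397 = 1.31738…
r ≈ ln(R0)/T = ln(0.397)/1.31738… = -0.70125… → -0.701

-0.701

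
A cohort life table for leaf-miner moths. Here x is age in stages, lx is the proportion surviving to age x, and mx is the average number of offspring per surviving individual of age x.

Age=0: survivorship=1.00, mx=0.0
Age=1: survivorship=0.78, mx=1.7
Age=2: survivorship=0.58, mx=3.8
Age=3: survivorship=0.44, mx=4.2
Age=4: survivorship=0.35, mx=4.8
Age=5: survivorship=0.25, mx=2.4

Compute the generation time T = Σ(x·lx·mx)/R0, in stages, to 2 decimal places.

lx·mx: 0, 1.326, 2.204, 1.848, 1.68, 0.6 → R0 = 7.658
x·lx·mx: 0, 1.326, 4.408, 5.544, 6.72, 3 → Σ = 20.998
T = 20.998 / 7.658 = 2.741969… → 2.74

2.74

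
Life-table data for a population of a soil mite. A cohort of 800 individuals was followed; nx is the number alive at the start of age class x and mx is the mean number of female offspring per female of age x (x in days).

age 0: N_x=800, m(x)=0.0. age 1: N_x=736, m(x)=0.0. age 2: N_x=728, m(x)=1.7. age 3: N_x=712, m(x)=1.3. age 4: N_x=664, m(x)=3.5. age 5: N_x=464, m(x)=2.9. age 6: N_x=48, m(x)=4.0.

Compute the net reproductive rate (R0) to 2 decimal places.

lx = nx/n0 = nx/800: 1, 0.92, 0.91, 0.89, 0.83, 0.58, 0.06
lx·mx by age: 0, 0, 1.547, 1.157, 2.905, 1.682, 0.24
R0 = Σ lx·mx = 7.531 → 7.53

7.53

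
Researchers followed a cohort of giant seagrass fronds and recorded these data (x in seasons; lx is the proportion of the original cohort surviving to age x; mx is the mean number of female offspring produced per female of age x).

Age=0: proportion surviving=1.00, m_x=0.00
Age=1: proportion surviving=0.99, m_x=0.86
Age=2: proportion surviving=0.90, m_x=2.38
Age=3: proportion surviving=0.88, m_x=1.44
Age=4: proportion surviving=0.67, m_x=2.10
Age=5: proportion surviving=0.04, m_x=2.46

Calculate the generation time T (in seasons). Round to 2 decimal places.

lx·mx: 0, 0.8514, 2.142, 1.2672, 1.407, 0.0984 → R0 = 5.766
x·lx·mx: 0, 0.8514, 4.284, 3.8016, 5.628, 0.492 → Σ = 15.057
T = 15.057 / 5.766 = 2.611342… → 2.61

2.61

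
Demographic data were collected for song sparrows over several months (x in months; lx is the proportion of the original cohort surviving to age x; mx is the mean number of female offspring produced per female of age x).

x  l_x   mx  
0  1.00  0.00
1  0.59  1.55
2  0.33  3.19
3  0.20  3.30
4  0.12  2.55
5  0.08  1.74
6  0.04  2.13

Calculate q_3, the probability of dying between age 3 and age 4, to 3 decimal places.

0.400

q_3 = (l_3 − l_4) / l_3 = (0.2 − 0.12) / 0.2
     = 0.08 / 0.2 = 0.4 → 0.400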